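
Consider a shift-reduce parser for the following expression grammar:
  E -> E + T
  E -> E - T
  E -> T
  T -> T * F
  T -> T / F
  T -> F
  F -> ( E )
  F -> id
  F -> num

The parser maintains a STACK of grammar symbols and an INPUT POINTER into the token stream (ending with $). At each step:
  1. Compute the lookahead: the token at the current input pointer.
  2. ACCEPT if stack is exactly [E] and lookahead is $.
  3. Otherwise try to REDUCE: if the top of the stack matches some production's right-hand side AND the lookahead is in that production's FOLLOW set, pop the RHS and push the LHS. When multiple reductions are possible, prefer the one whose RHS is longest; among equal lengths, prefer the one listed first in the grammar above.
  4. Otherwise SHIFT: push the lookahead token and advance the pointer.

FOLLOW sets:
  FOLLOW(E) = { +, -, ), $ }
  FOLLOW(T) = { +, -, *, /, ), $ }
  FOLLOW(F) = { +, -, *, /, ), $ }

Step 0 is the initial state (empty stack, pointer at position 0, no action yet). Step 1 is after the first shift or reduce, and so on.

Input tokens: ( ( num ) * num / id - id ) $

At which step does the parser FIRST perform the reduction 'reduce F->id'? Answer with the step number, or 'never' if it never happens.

Answer: 16

Derivation:
Step 1: shift (. Stack=[(] ptr=1 lookahead=( remaining=[( num ) * num / id - id ) $]
Step 2: shift (. Stack=[( (] ptr=2 lookahead=num remaining=[num ) * num / id - id ) $]
Step 3: shift num. Stack=[( ( num] ptr=3 lookahead=) remaining=[) * num / id - id ) $]
Step 4: reduce F->num. Stack=[( ( F] ptr=3 lookahead=) remaining=[) * num / id - id ) $]
Step 5: reduce T->F. Stack=[( ( T] ptr=3 lookahead=) remaining=[) * num / id - id ) $]
Step 6: reduce E->T. Stack=[( ( E] ptr=3 lookahead=) remaining=[) * num / id - id ) $]
Step 7: shift ). Stack=[( ( E )] ptr=4 lookahead=* remaining=[* num / id - id ) $]
Step 8: reduce F->( E ). Stack=[( F] ptr=4 lookahead=* remaining=[* num / id - id ) $]
Step 9: reduce T->F. Stack=[( T] ptr=4 lookahead=* remaining=[* num / id - id ) $]
Step 10: shift *. Stack=[( T *] ptr=5 lookahead=num remaining=[num / id - id ) $]
Step 11: shift num. Stack=[( T * num] ptr=6 lookahead=/ remaining=[/ id - id ) $]
Step 12: reduce F->num. Stack=[( T * F] ptr=6 lookahead=/ remaining=[/ id - id ) $]
Step 13: reduce T->T * F. Stack=[( T] ptr=6 lookahead=/ remaining=[/ id - id ) $]
Step 14: shift /. Stack=[( T /] ptr=7 lookahead=id remaining=[id - id ) $]
Step 15: shift id. Stack=[( T / id] ptr=8 lookahead=- remaining=[- id ) $]
Step 16: reduce F->id. Stack=[( T / F] ptr=8 lookahead=- remaining=[- id ) $]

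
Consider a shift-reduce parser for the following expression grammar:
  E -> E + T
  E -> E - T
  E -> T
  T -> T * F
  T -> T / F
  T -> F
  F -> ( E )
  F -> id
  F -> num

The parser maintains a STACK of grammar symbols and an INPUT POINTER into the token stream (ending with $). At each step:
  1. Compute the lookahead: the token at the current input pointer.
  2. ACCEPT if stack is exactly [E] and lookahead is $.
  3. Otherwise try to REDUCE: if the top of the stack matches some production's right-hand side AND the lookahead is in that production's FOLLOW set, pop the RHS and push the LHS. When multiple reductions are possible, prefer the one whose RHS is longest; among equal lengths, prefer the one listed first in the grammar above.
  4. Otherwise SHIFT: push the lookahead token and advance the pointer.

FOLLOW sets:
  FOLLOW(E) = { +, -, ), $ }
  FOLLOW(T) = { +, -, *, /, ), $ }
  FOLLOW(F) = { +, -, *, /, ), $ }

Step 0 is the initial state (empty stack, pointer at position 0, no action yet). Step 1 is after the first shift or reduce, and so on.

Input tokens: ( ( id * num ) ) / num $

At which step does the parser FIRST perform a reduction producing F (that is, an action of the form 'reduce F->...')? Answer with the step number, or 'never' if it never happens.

Answer: 4

Derivation:
Step 1: shift (. Stack=[(] ptr=1 lookahead=( remaining=[( id * num ) ) / num $]
Step 2: shift (. Stack=[( (] ptr=2 lookahead=id remaining=[id * num ) ) / num $]
Step 3: shift id. Stack=[( ( id] ptr=3 lookahead=* remaining=[* num ) ) / num $]
Step 4: reduce F->id. Stack=[( ( F] ptr=3 lookahead=* remaining=[* num ) ) / num $]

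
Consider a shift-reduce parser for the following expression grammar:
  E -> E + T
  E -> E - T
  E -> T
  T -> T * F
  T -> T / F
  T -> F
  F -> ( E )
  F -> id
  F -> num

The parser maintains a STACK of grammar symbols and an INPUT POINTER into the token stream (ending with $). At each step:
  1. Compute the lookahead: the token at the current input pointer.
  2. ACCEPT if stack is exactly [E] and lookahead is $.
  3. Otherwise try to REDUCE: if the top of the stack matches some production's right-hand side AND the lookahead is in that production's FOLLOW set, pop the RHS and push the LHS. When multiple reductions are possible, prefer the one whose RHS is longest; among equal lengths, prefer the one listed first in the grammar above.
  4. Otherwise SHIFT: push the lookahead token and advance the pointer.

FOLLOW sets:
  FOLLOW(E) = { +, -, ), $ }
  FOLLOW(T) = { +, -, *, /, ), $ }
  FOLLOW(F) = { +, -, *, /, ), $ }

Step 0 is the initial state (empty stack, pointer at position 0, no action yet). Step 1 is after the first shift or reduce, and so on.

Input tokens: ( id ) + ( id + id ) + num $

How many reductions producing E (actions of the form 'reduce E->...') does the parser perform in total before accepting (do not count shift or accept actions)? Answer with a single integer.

Step 1: shift (. Stack=[(] ptr=1 lookahead=id remaining=[id ) + ( id + id ) + num $]
Step 2: shift id. Stack=[( id] ptr=2 lookahead=) remaining=[) + ( id + id ) + num $]
Step 3: reduce F->id. Stack=[( F] ptr=2 lookahead=) remaining=[) + ( id + id ) + num $]
Step 4: reduce T->F. Stack=[( T] ptr=2 lookahead=) remaining=[) + ( id + id ) + num $]
Step 5: reduce E->T. Stack=[( E] ptr=2 lookahead=) remaining=[) + ( id + id ) + num $]
Step 6: shift ). Stack=[( E )] ptr=3 lookahead=+ remaining=[+ ( id + id ) + num $]
Step 7: reduce F->( E ). Stack=[F] ptr=3 lookahead=+ remaining=[+ ( id + id ) + num $]
Step 8: reduce T->F. Stack=[T] ptr=3 lookahead=+ remaining=[+ ( id + id ) + num $]
Step 9: reduce E->T. Stack=[E] ptr=3 lookahead=+ remaining=[+ ( id + id ) + num $]
Step 10: shift +. Stack=[E +] ptr=4 lookahead=( remaining=[( id + id ) + num $]
Step 11: shift (. Stack=[E + (] ptr=5 lookahead=id remaining=[id + id ) + num $]
Step 12: shift id. Stack=[E + ( id] ptr=6 lookahead=+ remaining=[+ id ) + num $]
Step 13: reduce F->id. Stack=[E + ( F] ptr=6 lookahead=+ remaining=[+ id ) + num $]
Step 14: reduce T->F. Stack=[E + ( T] ptr=6 lookahead=+ remaining=[+ id ) + num $]
Step 15: reduce E->T. Stack=[E + ( E] ptr=6 lookahead=+ remaining=[+ id ) + num $]
Step 16: shift +. Stack=[E + ( E +] ptr=7 lookahead=id remaining=[id ) + num $]
Step 17: shift id. Stack=[E + ( E + id] ptr=8 lookahead=) remaining=[) + num $]
Step 18: reduce F->id. Stack=[E + ( E + F] ptr=8 lookahead=) remaining=[) + num $]
Step 19: reduce T->F. Stack=[E + ( E + T] ptr=8 lookahead=) remaining=[) + num $]
Step 20: reduce E->E + T. Stack=[E + ( E] ptr=8 lookahead=) remaining=[) + num $]
Step 21: shift ). Stack=[E + ( E )] ptr=9 lookahead=+ remaining=[+ num $]
Step 22: reduce F->( E ). Stack=[E + F] ptr=9 lookahead=+ remaining=[+ num $]
Step 23: reduce T->F. Stack=[E + T] ptr=9 lookahead=+ remaining=[+ num $]
Step 24: reduce E->E + T. Stack=[E] ptr=9 lookahead=+ remaining=[+ num $]
Step 25: shift +. Stack=[E +] ptr=10 lookahead=num remaining=[num $]
Step 26: shift num. Stack=[E + num] ptr=11 lookahead=$ remaining=[$]
Step 27: reduce F->num. Stack=[E + F] ptr=11 lookahead=$ remaining=[$]
Step 28: reduce T->F. Stack=[E + T] ptr=11 lookahead=$ remaining=[$]
Step 29: reduce E->E + T. Stack=[E] ptr=11 lookahead=$ remaining=[$]
Step 30: accept. Stack=[E] ptr=11 lookahead=$ remaining=[$]

Answer: 6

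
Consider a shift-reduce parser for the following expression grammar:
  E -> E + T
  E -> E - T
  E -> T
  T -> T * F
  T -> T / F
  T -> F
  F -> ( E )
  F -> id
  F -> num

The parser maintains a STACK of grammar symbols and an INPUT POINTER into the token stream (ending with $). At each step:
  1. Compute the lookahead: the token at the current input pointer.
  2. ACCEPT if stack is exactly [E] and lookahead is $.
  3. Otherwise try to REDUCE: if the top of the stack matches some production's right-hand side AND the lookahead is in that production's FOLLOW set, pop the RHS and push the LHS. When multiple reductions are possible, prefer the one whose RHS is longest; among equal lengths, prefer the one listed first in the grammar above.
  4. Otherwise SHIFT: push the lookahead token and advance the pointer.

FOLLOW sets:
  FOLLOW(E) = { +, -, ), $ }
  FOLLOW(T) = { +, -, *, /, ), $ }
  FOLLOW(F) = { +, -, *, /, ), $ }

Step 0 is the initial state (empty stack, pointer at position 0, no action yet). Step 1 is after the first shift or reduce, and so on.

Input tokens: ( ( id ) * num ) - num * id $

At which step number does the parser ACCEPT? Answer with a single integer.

Step 1: shift (. Stack=[(] ptr=1 lookahead=( remaining=[( id ) * num ) - num * id $]
Step 2: shift (. Stack=[( (] ptr=2 lookahead=id remaining=[id ) * num ) - num * id $]
Step 3: shift id. Stack=[( ( id] ptr=3 lookahead=) remaining=[) * num ) - num * id $]
Step 4: reduce F->id. Stack=[( ( F] ptr=3 lookahead=) remaining=[) * num ) - num * id $]
Step 5: reduce T->F. Stack=[( ( T] ptr=3 lookahead=) remaining=[) * num ) - num * id $]
Step 6: reduce E->T. Stack=[( ( E] ptr=3 lookahead=) remaining=[) * num ) - num * id $]
Step 7: shift ). Stack=[( ( E )] ptr=4 lookahead=* remaining=[* num ) - num * id $]
Step 8: reduce F->( E ). Stack=[( F] ptr=4 lookahead=* remaining=[* num ) - num * id $]
Step 9: reduce T->F. Stack=[( T] ptr=4 lookahead=* remaining=[* num ) - num * id $]
Step 10: shift *. Stack=[( T *] ptr=5 lookahead=num remaining=[num ) - num * id $]
Step 11: shift num. Stack=[( T * num] ptr=6 lookahead=) remaining=[) - num * id $]
Step 12: reduce F->num. Stack=[( T * F] ptr=6 lookahead=) remaining=[) - num * id $]
Step 13: reduce T->T * F. Stack=[( T] ptr=6 lookahead=) remaining=[) - num * id $]
Step 14: reduce E->T. Stack=[( E] ptr=6 lookahead=) remaining=[) - num * id $]
Step 15: shift ). Stack=[( E )] ptr=7 lookahead=- remaining=[- num * id $]
Step 16: reduce F->( E ). Stack=[F] ptr=7 lookahead=- remaining=[- num * id $]
Step 17: reduce T->F. Stack=[T] ptr=7 lookahead=- remaining=[- num * id $]
Step 18: reduce E->T. Stack=[E] ptr=7 lookahead=- remaining=[- num * id $]
Step 19: shift -. Stack=[E -] ptr=8 lookahead=num remaining=[num * id $]
Step 20: shift num. Stack=[E - num] ptr=9 lookahead=* remaining=[* id $]
Step 21: reduce F->num. Stack=[E - F] ptr=9 lookahead=* remaining=[* id $]
Step 22: reduce T->F. Stack=[E - T] ptr=9 lookahead=* remaining=[* id $]
Step 23: shift *. Stack=[E - T *] ptr=10 lookahead=id remaining=[id $]
Step 24: shift id. Stack=[E - T * id] ptr=11 lookahead=$ remaining=[$]
Step 25: reduce F->id. Stack=[E - T * F] ptr=11 lookahead=$ remaining=[$]
Step 26: reduce T->T * F. Stack=[E - T] ptr=11 lookahead=$ remaining=[$]
Step 27: reduce E->E - T. Stack=[E] ptr=11 lookahead=$ remaining=[$]
Step 28: accept. Stack=[E] ptr=11 lookahead=$ remaining=[$]

Answer: 28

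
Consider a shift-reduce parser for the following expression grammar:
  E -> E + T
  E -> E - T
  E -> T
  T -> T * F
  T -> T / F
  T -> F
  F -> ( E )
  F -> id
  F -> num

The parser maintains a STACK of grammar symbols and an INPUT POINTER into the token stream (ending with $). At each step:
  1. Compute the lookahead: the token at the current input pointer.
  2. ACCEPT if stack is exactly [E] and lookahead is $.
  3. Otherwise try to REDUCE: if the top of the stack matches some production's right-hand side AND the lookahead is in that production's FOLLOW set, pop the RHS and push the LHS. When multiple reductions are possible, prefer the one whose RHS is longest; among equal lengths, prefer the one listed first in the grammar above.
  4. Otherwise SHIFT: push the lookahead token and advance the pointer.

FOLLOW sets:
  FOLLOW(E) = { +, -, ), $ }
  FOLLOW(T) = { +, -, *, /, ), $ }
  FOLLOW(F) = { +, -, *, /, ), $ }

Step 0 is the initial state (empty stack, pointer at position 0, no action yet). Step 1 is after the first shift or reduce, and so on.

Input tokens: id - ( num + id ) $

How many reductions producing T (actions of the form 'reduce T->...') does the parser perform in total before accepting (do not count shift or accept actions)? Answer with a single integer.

Answer: 4

Derivation:
Step 1: shift id. Stack=[id] ptr=1 lookahead=- remaining=[- ( num + id ) $]
Step 2: reduce F->id. Stack=[F] ptr=1 lookahead=- remaining=[- ( num + id ) $]
Step 3: reduce T->F. Stack=[T] ptr=1 lookahead=- remaining=[- ( num + id ) $]
Step 4: reduce E->T. Stack=[E] ptr=1 lookahead=- remaining=[- ( num + id ) $]
Step 5: shift -. Stack=[E -] ptr=2 lookahead=( remaining=[( num + id ) $]
Step 6: shift (. Stack=[E - (] ptr=3 lookahead=num remaining=[num + id ) $]
Step 7: shift num. Stack=[E - ( num] ptr=4 lookahead=+ remaining=[+ id ) $]
Step 8: reduce F->num. Stack=[E - ( F] ptr=4 lookahead=+ remaining=[+ id ) $]
Step 9: reduce T->F. Stack=[E - ( T] ptr=4 lookahead=+ remaining=[+ id ) $]
Step 10: reduce E->T. Stack=[E - ( E] ptr=4 lookahead=+ remaining=[+ id ) $]
Step 11: shift +. Stack=[E - ( E +] ptr=5 lookahead=id remaining=[id ) $]
Step 12: shift id. Stack=[E - ( E + id] ptr=6 lookahead=) remaining=[) $]
Step 13: reduce F->id. Stack=[E - ( E + F] ptr=6 lookahead=) remaining=[) $]
Step 14: reduce T->F. Stack=[E - ( E + T] ptr=6 lookahead=) remaining=[) $]
Step 15: reduce E->E + T. Stack=[E - ( E] ptr=6 lookahead=) remaining=[) $]
Step 16: shift ). Stack=[E - ( E )] ptr=7 lookahead=$ remaining=[$]
Step 17: reduce F->( E ). Stack=[E - F] ptr=7 lookahead=$ remaining=[$]
Step 18: reduce T->F. Stack=[E - T] ptr=7 lookahead=$ remaining=[$]
Step 19: reduce E->E - T. Stack=[E] ptr=7 lookahead=$ remaining=[$]
Step 20: accept. Stack=[E] ptr=7 lookahead=$ remaining=[$]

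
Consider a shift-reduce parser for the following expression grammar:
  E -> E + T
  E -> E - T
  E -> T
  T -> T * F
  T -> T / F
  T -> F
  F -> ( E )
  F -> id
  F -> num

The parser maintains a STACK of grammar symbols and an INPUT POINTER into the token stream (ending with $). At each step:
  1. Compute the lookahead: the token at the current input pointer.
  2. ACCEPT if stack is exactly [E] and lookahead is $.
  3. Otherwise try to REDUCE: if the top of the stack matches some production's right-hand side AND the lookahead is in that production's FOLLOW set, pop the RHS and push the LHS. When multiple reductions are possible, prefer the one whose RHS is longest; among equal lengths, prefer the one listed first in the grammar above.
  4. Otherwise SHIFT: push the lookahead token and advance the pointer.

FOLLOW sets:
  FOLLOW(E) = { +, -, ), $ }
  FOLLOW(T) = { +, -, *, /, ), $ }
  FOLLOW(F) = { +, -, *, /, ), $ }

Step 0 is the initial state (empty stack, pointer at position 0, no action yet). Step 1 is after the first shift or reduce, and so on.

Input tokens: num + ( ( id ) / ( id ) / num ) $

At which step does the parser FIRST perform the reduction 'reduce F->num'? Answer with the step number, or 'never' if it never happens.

Answer: 2

Derivation:
Step 1: shift num. Stack=[num] ptr=1 lookahead=+ remaining=[+ ( ( id ) / ( id ) / num ) $]
Step 2: reduce F->num. Stack=[F] ptr=1 lookahead=+ remaining=[+ ( ( id ) / ( id ) / num ) $]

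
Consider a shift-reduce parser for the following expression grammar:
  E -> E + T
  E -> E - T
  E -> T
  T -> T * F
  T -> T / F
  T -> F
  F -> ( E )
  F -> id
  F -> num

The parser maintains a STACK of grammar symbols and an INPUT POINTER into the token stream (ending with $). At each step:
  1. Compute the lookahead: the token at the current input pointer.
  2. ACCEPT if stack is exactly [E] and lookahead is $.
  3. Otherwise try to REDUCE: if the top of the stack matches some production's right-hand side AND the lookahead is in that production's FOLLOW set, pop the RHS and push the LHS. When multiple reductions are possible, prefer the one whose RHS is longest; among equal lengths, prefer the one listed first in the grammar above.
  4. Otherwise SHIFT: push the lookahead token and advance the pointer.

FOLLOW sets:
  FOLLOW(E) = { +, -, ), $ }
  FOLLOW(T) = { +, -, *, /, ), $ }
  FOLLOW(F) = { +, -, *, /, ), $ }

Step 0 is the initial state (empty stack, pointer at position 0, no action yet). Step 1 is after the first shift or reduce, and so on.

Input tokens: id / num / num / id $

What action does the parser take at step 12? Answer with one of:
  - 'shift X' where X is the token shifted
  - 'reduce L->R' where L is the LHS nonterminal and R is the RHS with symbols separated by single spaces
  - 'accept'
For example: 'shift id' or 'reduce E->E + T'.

Step 1: shift id. Stack=[id] ptr=1 lookahead=/ remaining=[/ num / num / id $]
Step 2: reduce F->id. Stack=[F] ptr=1 lookahead=/ remaining=[/ num / num / id $]
Step 3: reduce T->F. Stack=[T] ptr=1 lookahead=/ remaining=[/ num / num / id $]
Step 4: shift /. Stack=[T /] ptr=2 lookahead=num remaining=[num / num / id $]
Step 5: shift num. Stack=[T / num] ptr=3 lookahead=/ remaining=[/ num / id $]
Step 6: reduce F->num. Stack=[T / F] ptr=3 lookahead=/ remaining=[/ num / id $]
Step 7: reduce T->T / F. Stack=[T] ptr=3 lookahead=/ remaining=[/ num / id $]
Step 8: shift /. Stack=[T /] ptr=4 lookahead=num remaining=[num / id $]
Step 9: shift num. Stack=[T / num] ptr=5 lookahead=/ remaining=[/ id $]
Step 10: reduce F->num. Stack=[T / F] ptr=5 lookahead=/ remaining=[/ id $]
Step 11: reduce T->T / F. Stack=[T] ptr=5 lookahead=/ remaining=[/ id $]
Step 12: shift /. Stack=[T /] ptr=6 lookahead=id remaining=[id $]

Answer: shift /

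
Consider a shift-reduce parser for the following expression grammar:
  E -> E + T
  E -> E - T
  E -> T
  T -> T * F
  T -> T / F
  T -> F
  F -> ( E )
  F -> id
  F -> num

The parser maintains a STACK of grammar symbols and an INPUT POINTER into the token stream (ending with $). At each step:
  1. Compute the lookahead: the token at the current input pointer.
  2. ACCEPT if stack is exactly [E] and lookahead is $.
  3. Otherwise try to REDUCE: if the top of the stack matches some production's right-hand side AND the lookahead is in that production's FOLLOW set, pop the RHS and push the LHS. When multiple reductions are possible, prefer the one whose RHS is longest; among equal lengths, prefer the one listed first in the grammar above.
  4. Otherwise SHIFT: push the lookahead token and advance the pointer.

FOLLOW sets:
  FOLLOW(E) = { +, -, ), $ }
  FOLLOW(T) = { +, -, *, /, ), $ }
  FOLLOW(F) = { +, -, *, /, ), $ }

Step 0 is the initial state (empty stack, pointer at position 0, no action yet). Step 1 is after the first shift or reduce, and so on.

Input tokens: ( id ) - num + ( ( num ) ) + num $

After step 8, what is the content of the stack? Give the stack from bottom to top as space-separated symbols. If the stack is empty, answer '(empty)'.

Step 1: shift (. Stack=[(] ptr=1 lookahead=id remaining=[id ) - num + ( ( num ) ) + num $]
Step 2: shift id. Stack=[( id] ptr=2 lookahead=) remaining=[) - num + ( ( num ) ) + num $]
Step 3: reduce F->id. Stack=[( F] ptr=2 lookahead=) remaining=[) - num + ( ( num ) ) + num $]
Step 4: reduce T->F. Stack=[( T] ptr=2 lookahead=) remaining=[) - num + ( ( num ) ) + num $]
Step 5: reduce E->T. Stack=[( E] ptr=2 lookahead=) remaining=[) - num + ( ( num ) ) + num $]
Step 6: shift ). Stack=[( E )] ptr=3 lookahead=- remaining=[- num + ( ( num ) ) + num $]
Step 7: reduce F->( E ). Stack=[F] ptr=3 lookahead=- remaining=[- num + ( ( num ) ) + num $]
Step 8: reduce T->F. Stack=[T] ptr=3 lookahead=- remaining=[- num + ( ( num ) ) + num $]

Answer: T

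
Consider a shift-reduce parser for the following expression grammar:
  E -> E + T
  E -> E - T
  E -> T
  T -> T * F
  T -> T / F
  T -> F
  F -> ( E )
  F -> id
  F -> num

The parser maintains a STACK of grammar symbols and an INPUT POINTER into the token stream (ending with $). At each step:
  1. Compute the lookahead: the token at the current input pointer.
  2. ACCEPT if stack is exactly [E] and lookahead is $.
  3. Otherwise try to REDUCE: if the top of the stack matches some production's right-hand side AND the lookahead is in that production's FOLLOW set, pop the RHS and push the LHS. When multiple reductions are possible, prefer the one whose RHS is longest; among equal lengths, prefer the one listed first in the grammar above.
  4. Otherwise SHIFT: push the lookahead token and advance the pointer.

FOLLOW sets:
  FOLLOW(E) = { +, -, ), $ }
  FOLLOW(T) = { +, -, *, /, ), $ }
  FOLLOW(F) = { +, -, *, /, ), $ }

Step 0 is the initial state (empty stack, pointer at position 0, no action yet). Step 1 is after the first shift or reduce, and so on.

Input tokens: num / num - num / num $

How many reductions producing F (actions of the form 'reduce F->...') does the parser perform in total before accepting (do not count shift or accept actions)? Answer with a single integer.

Answer: 4

Derivation:
Step 1: shift num. Stack=[num] ptr=1 lookahead=/ remaining=[/ num - num / num $]
Step 2: reduce F->num. Stack=[F] ptr=1 lookahead=/ remaining=[/ num - num / num $]
Step 3: reduce T->F. Stack=[T] ptr=1 lookahead=/ remaining=[/ num - num / num $]
Step 4: shift /. Stack=[T /] ptr=2 lookahead=num remaining=[num - num / num $]
Step 5: shift num. Stack=[T / num] ptr=3 lookahead=- remaining=[- num / num $]
Step 6: reduce F->num. Stack=[T / F] ptr=3 lookahead=- remaining=[- num / num $]
Step 7: reduce T->T / F. Stack=[T] ptr=3 lookahead=- remaining=[- num / num $]
Step 8: reduce E->T. Stack=[E] ptr=3 lookahead=- remaining=[- num / num $]
Step 9: shift -. Stack=[E -] ptr=4 lookahead=num remaining=[num / num $]
Step 10: shift num. Stack=[E - num] ptr=5 lookahead=/ remaining=[/ num $]
Step 11: reduce F->num. Stack=[E - F] ptr=5 lookahead=/ remaining=[/ num $]
Step 12: reduce T->F. Stack=[E - T] ptr=5 lookahead=/ remaining=[/ num $]
Step 13: shift /. Stack=[E - T /] ptr=6 lookahead=num remaining=[num $]
Step 14: shift num. Stack=[E - T / num] ptr=7 lookahead=$ remaining=[$]
Step 15: reduce F->num. Stack=[E - T / F] ptr=7 lookahead=$ remaining=[$]
Step 16: reduce T->T / F. Stack=[E - T] ptr=7 lookahead=$ remaining=[$]
Step 17: reduce E->E - T. Stack=[E] ptr=7 lookahead=$ remaining=[$]
Step 18: accept. Stack=[E] ptr=7 lookahead=$ remaining=[$]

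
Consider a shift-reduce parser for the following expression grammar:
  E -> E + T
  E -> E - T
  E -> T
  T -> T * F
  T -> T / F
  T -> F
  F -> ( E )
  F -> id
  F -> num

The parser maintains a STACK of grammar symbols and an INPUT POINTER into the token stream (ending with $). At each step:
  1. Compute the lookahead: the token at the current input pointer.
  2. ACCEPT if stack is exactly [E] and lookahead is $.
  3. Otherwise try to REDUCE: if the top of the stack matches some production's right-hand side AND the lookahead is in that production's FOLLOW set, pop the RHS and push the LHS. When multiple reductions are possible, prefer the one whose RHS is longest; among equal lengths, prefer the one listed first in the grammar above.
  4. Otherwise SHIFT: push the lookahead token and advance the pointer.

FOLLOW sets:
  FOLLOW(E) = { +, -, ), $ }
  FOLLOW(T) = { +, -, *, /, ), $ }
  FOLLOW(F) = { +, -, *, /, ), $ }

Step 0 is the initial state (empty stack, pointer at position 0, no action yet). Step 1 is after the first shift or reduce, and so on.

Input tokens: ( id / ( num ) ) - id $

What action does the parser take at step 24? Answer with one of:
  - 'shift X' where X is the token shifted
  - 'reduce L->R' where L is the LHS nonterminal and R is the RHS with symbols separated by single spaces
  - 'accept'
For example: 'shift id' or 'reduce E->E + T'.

Step 1: shift (. Stack=[(] ptr=1 lookahead=id remaining=[id / ( num ) ) - id $]
Step 2: shift id. Stack=[( id] ptr=2 lookahead=/ remaining=[/ ( num ) ) - id $]
Step 3: reduce F->id. Stack=[( F] ptr=2 lookahead=/ remaining=[/ ( num ) ) - id $]
Step 4: reduce T->F. Stack=[( T] ptr=2 lookahead=/ remaining=[/ ( num ) ) - id $]
Step 5: shift /. Stack=[( T /] ptr=3 lookahead=( remaining=[( num ) ) - id $]
Step 6: shift (. Stack=[( T / (] ptr=4 lookahead=num remaining=[num ) ) - id $]
Step 7: shift num. Stack=[( T / ( num] ptr=5 lookahead=) remaining=[) ) - id $]
Step 8: reduce F->num. Stack=[( T / ( F] ptr=5 lookahead=) remaining=[) ) - id $]
Step 9: reduce T->F. Stack=[( T / ( T] ptr=5 lookahead=) remaining=[) ) - id $]
Step 10: reduce E->T. Stack=[( T / ( E] ptr=5 lookahead=) remaining=[) ) - id $]
Step 11: shift ). Stack=[( T / ( E )] ptr=6 lookahead=) remaining=[) - id $]
Step 12: reduce F->( E ). Stack=[( T / F] ptr=6 lookahead=) remaining=[) - id $]
Step 13: reduce T->T / F. Stack=[( T] ptr=6 lookahead=) remaining=[) - id $]
Step 14: reduce E->T. Stack=[( E] ptr=6 lookahead=) remaining=[) - id $]
Step 15: shift ). Stack=[( E )] ptr=7 lookahead=- remaining=[- id $]
Step 16: reduce F->( E ). Stack=[F] ptr=7 lookahead=- remaining=[- id $]
Step 17: reduce T->F. Stack=[T] ptr=7 lookahead=- remaining=[- id $]
Step 18: reduce E->T. Stack=[E] ptr=7 lookahead=- remaining=[- id $]
Step 19: shift -. Stack=[E -] ptr=8 lookahead=id remaining=[id $]
Step 20: shift id. Stack=[E - id] ptr=9 lookahead=$ remaining=[$]
Step 21: reduce F->id. Stack=[E - F] ptr=9 lookahead=$ remaining=[$]
Step 22: reduce T->F. Stack=[E - T] ptr=9 lookahead=$ remaining=[$]
Step 23: reduce E->E - T. Stack=[E] ptr=9 lookahead=$ remaining=[$]
Step 24: accept. Stack=[E] ptr=9 lookahead=$ remaining=[$]

Answer: accept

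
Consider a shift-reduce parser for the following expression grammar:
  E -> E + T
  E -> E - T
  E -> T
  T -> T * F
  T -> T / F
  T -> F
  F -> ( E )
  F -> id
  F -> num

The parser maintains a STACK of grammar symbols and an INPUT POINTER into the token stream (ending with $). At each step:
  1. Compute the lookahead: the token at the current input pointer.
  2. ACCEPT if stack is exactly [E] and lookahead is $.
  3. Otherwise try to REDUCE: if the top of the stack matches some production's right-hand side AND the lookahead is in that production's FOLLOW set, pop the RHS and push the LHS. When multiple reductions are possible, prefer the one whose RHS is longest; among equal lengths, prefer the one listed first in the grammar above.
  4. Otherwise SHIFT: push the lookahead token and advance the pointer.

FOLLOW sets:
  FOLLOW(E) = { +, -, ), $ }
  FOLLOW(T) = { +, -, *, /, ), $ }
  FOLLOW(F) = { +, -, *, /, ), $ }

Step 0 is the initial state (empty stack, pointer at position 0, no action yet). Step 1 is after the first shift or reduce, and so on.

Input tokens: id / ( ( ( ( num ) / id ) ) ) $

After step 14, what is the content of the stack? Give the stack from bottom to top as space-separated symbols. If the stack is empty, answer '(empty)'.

Answer: T / ( ( ( F

Derivation:
Step 1: shift id. Stack=[id] ptr=1 lookahead=/ remaining=[/ ( ( ( ( num ) / id ) ) ) $]
Step 2: reduce F->id. Stack=[F] ptr=1 lookahead=/ remaining=[/ ( ( ( ( num ) / id ) ) ) $]
Step 3: reduce T->F. Stack=[T] ptr=1 lookahead=/ remaining=[/ ( ( ( ( num ) / id ) ) ) $]
Step 4: shift /. Stack=[T /] ptr=2 lookahead=( remaining=[( ( ( ( num ) / id ) ) ) $]
Step 5: shift (. Stack=[T / (] ptr=3 lookahead=( remaining=[( ( ( num ) / id ) ) ) $]
Step 6: shift (. Stack=[T / ( (] ptr=4 lookahead=( remaining=[( ( num ) / id ) ) ) $]
Step 7: shift (. Stack=[T / ( ( (] ptr=5 lookahead=( remaining=[( num ) / id ) ) ) $]
Step 8: shift (. Stack=[T / ( ( ( (] ptr=6 lookahead=num remaining=[num ) / id ) ) ) $]
Step 9: shift num. Stack=[T / ( ( ( ( num] ptr=7 lookahead=) remaining=[) / id ) ) ) $]
Step 10: reduce F->num. Stack=[T / ( ( ( ( F] ptr=7 lookahead=) remaining=[) / id ) ) ) $]
Step 11: reduce T->F. Stack=[T / ( ( ( ( T] ptr=7 lookahead=) remaining=[) / id ) ) ) $]
Step 12: reduce E->T. Stack=[T / ( ( ( ( E] ptr=7 lookahead=) remaining=[) / id ) ) ) $]
Step 13: shift ). Stack=[T / ( ( ( ( E )] ptr=8 lookahead=/ remaining=[/ id ) ) ) $]
Step 14: reduce F->( E ). Stack=[T / ( ( ( F] ptr=8 lookahead=/ remaining=[/ id ) ) ) $]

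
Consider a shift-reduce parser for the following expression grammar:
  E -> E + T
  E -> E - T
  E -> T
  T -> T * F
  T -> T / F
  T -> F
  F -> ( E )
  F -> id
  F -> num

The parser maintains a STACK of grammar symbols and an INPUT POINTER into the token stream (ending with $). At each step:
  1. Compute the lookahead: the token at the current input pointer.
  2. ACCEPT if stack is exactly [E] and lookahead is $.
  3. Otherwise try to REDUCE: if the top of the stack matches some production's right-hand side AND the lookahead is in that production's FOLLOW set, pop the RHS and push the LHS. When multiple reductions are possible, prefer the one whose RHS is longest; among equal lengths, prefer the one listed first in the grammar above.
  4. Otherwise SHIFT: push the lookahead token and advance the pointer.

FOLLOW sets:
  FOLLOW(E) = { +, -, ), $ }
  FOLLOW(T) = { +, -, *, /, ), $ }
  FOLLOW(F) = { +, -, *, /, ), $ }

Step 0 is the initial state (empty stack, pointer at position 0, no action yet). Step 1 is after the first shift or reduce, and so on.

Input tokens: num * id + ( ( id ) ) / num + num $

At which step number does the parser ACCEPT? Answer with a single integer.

Step 1: shift num. Stack=[num] ptr=1 lookahead=* remaining=[* id + ( ( id ) ) / num + num $]
Step 2: reduce F->num. Stack=[F] ptr=1 lookahead=* remaining=[* id + ( ( id ) ) / num + num $]
Step 3: reduce T->F. Stack=[T] ptr=1 lookahead=* remaining=[* id + ( ( id ) ) / num + num $]
Step 4: shift *. Stack=[T *] ptr=2 lookahead=id remaining=[id + ( ( id ) ) / num + num $]
Step 5: shift id. Stack=[T * id] ptr=3 lookahead=+ remaining=[+ ( ( id ) ) / num + num $]
Step 6: reduce F->id. Stack=[T * F] ptr=3 lookahead=+ remaining=[+ ( ( id ) ) / num + num $]
Step 7: reduce T->T * F. Stack=[T] ptr=3 lookahead=+ remaining=[+ ( ( id ) ) / num + num $]
Step 8: reduce E->T. Stack=[E] ptr=3 lookahead=+ remaining=[+ ( ( id ) ) / num + num $]
Step 9: shift +. Stack=[E +] ptr=4 lookahead=( remaining=[( ( id ) ) / num + num $]
Step 10: shift (. Stack=[E + (] ptr=5 lookahead=( remaining=[( id ) ) / num + num $]
Step 11: shift (. Stack=[E + ( (] ptr=6 lookahead=id remaining=[id ) ) / num + num $]
Step 12: shift id. Stack=[E + ( ( id] ptr=7 lookahead=) remaining=[) ) / num + num $]
Step 13: reduce F->id. Stack=[E + ( ( F] ptr=7 lookahead=) remaining=[) ) / num + num $]
Step 14: reduce T->F. Stack=[E + ( ( T] ptr=7 lookahead=) remaining=[) ) / num + num $]
Step 15: reduce E->T. Stack=[E + ( ( E] ptr=7 lookahead=) remaining=[) ) / num + num $]
Step 16: shift ). Stack=[E + ( ( E )] ptr=8 lookahead=) remaining=[) / num + num $]
Step 17: reduce F->( E ). Stack=[E + ( F] ptr=8 lookahead=) remaining=[) / num + num $]
Step 18: reduce T->F. Stack=[E + ( T] ptr=8 lookahead=) remaining=[) / num + num $]
Step 19: reduce E->T. Stack=[E + ( E] ptr=8 lookahead=) remaining=[) / num + num $]
Step 20: shift ). Stack=[E + ( E )] ptr=9 lookahead=/ remaining=[/ num + num $]
Step 21: reduce F->( E ). Stack=[E + F] ptr=9 lookahead=/ remaining=[/ num + num $]
Step 22: reduce T->F. Stack=[E + T] ptr=9 lookahead=/ remaining=[/ num + num $]
Step 23: shift /. Stack=[E + T /] ptr=10 lookahead=num remaining=[num + num $]
Step 24: shift num. Stack=[E + T / num] ptr=11 lookahead=+ remaining=[+ num $]
Step 25: reduce F->num. Stack=[E + T / F] ptr=11 lookahead=+ remaining=[+ num $]
Step 26: reduce T->T / F. Stack=[E + T] ptr=11 lookahead=+ remaining=[+ num $]
Step 27: reduce E->E + T. Stack=[E] ptr=11 lookahead=+ remaining=[+ num $]
Step 28: shift +. Stack=[E +] ptr=12 lookahead=num remaining=[num $]
Step 29: shift num. Stack=[E + num] ptr=13 lookahead=$ remaining=[$]
Step 30: reduce F->num. Stack=[E + F] ptr=13 lookahead=$ remaining=[$]
Step 31: reduce T->F. Stack=[E + T] ptr=13 lookahead=$ remaining=[$]
Step 32: reduce E->E + T. Stack=[E] ptr=13 lookahead=$ remaining=[$]
Step 33: accept. Stack=[E] ptr=13 lookahead=$ remaining=[$]

Answer: 33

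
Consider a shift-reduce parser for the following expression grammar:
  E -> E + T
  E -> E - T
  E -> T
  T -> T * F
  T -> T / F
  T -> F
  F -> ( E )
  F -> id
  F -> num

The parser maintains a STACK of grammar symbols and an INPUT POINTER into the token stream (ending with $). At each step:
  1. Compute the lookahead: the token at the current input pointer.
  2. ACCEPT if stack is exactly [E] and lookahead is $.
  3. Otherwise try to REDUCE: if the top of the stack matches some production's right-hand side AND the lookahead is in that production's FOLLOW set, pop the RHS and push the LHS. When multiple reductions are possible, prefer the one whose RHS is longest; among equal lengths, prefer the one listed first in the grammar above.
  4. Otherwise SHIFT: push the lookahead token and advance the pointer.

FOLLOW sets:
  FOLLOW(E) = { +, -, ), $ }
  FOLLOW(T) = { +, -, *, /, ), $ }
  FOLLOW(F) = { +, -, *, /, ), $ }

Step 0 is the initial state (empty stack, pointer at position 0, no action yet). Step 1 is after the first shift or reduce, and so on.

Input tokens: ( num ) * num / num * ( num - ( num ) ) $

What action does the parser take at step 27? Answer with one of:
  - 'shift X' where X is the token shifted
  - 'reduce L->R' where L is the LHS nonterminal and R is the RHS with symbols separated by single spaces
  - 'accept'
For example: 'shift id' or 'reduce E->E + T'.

Answer: reduce T->F

Derivation:
Step 1: shift (. Stack=[(] ptr=1 lookahead=num remaining=[num ) * num / num * ( num - ( num ) ) $]
Step 2: shift num. Stack=[( num] ptr=2 lookahead=) remaining=[) * num / num * ( num - ( num ) ) $]
Step 3: reduce F->num. Stack=[( F] ptr=2 lookahead=) remaining=[) * num / num * ( num - ( num ) ) $]
Step 4: reduce T->F. Stack=[( T] ptr=2 lookahead=) remaining=[) * num / num * ( num - ( num ) ) $]
Step 5: reduce E->T. Stack=[( E] ptr=2 lookahead=) remaining=[) * num / num * ( num - ( num ) ) $]
Step 6: shift ). Stack=[( E )] ptr=3 lookahead=* remaining=[* num / num * ( num - ( num ) ) $]
Step 7: reduce F->( E ). Stack=[F] ptr=3 lookahead=* remaining=[* num / num * ( num - ( num ) ) $]
Step 8: reduce T->F. Stack=[T] ptr=3 lookahead=* remaining=[* num / num * ( num - ( num ) ) $]
Step 9: shift *. Stack=[T *] ptr=4 lookahead=num remaining=[num / num * ( num - ( num ) ) $]
Step 10: shift num. Stack=[T * num] ptr=5 lookahead=/ remaining=[/ num * ( num - ( num ) ) $]
Step 11: reduce F->num. Stack=[T * F] ptr=5 lookahead=/ remaining=[/ num * ( num - ( num ) ) $]
Step 12: reduce T->T * F. Stack=[T] ptr=5 lookahead=/ remaining=[/ num * ( num - ( num ) ) $]
Step 13: shift /. Stack=[T /] ptr=6 lookahead=num remaining=[num * ( num - ( num ) ) $]
Step 14: shift num. Stack=[T / num] ptr=7 lookahead=* remaining=[* ( num - ( num ) ) $]
Step 15: reduce F->num. Stack=[T / F] ptr=7 lookahead=* remaining=[* ( num - ( num ) ) $]
Step 16: reduce T->T / F. Stack=[T] ptr=7 lookahead=* remaining=[* ( num - ( num ) ) $]
Step 17: shift *. Stack=[T *] ptr=8 lookahead=( remaining=[( num - ( num ) ) $]
Step 18: shift (. Stack=[T * (] ptr=9 lookahead=num remaining=[num - ( num ) ) $]
Step 19: shift num. Stack=[T * ( num] ptr=10 lookahead=- remaining=[- ( num ) ) $]
Step 20: reduce F->num. Stack=[T * ( F] ptr=10 lookahead=- remaining=[- ( num ) ) $]
Step 21: reduce T->F. Stack=[T * ( T] ptr=10 lookahead=- remaining=[- ( num ) ) $]
Step 22: reduce E->T. Stack=[T * ( E] ptr=10 lookahead=- remaining=[- ( num ) ) $]
Step 23: shift -. Stack=[T * ( E -] ptr=11 lookahead=( remaining=[( num ) ) $]
Step 24: shift (. Stack=[T * ( E - (] ptr=12 lookahead=num remaining=[num ) ) $]
Step 25: shift num. Stack=[T * ( E - ( num] ptr=13 lookahead=) remaining=[) ) $]
Step 26: reduce F->num. Stack=[T * ( E - ( F] ptr=13 lookahead=) remaining=[) ) $]
Step 27: reduce T->F. Stack=[T * ( E - ( T] ptr=13 lookahead=) remaining=[) ) $]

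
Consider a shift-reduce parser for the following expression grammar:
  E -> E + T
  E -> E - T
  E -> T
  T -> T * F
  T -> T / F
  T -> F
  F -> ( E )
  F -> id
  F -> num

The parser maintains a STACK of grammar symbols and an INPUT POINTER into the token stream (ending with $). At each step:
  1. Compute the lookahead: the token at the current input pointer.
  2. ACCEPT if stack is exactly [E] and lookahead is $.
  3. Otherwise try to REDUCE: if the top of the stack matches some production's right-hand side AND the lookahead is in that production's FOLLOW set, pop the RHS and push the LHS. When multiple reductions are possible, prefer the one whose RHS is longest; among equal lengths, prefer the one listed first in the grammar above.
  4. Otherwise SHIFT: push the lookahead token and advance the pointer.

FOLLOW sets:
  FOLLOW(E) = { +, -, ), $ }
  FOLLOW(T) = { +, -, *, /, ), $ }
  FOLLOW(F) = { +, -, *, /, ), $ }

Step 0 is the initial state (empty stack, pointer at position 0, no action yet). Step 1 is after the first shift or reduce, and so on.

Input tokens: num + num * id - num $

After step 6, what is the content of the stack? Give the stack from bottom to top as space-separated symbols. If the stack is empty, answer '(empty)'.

Step 1: shift num. Stack=[num] ptr=1 lookahead=+ remaining=[+ num * id - num $]
Step 2: reduce F->num. Stack=[F] ptr=1 lookahead=+ remaining=[+ num * id - num $]
Step 3: reduce T->F. Stack=[T] ptr=1 lookahead=+ remaining=[+ num * id - num $]
Step 4: reduce E->T. Stack=[E] ptr=1 lookahead=+ remaining=[+ num * id - num $]
Step 5: shift +. Stack=[E +] ptr=2 lookahead=num remaining=[num * id - num $]
Step 6: shift num. Stack=[E + num] ptr=3 lookahead=* remaining=[* id - num $]

Answer: E + num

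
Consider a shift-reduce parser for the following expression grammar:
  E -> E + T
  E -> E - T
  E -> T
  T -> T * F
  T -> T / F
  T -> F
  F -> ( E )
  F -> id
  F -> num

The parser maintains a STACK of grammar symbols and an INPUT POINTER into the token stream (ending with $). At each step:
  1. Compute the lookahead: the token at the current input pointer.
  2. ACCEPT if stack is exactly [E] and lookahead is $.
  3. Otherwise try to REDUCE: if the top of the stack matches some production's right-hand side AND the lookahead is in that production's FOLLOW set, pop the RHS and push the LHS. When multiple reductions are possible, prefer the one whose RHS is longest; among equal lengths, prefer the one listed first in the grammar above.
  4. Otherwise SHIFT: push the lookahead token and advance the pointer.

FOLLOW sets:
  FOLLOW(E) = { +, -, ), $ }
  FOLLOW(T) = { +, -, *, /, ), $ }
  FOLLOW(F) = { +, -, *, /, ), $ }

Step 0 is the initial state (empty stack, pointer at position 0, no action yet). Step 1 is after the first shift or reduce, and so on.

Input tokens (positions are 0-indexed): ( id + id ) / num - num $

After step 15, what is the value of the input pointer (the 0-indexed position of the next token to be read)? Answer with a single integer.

Answer: 7

Derivation:
Step 1: shift (. Stack=[(] ptr=1 lookahead=id remaining=[id + id ) / num - num $]
Step 2: shift id. Stack=[( id] ptr=2 lookahead=+ remaining=[+ id ) / num - num $]
Step 3: reduce F->id. Stack=[( F] ptr=2 lookahead=+ remaining=[+ id ) / num - num $]
Step 4: reduce T->F. Stack=[( T] ptr=2 lookahead=+ remaining=[+ id ) / num - num $]
Step 5: reduce E->T. Stack=[( E] ptr=2 lookahead=+ remaining=[+ id ) / num - num $]
Step 6: shift +. Stack=[( E +] ptr=3 lookahead=id remaining=[id ) / num - num $]
Step 7: shift id. Stack=[( E + id] ptr=4 lookahead=) remaining=[) / num - num $]
Step 8: reduce F->id. Stack=[( E + F] ptr=4 lookahead=) remaining=[) / num - num $]
Step 9: reduce T->F. Stack=[( E + T] ptr=4 lookahead=) remaining=[) / num - num $]
Step 10: reduce E->E + T. Stack=[( E] ptr=4 lookahead=) remaining=[) / num - num $]
Step 11: shift ). Stack=[( E )] ptr=5 lookahead=/ remaining=[/ num - num $]
Step 12: reduce F->( E ). Stack=[F] ptr=5 lookahead=/ remaining=[/ num - num $]
Step 13: reduce T->F. Stack=[T] ptr=5 lookahead=/ remaining=[/ num - num $]
Step 14: shift /. Stack=[T /] ptr=6 lookahead=num remaining=[num - num $]
Step 15: shift num. Stack=[T / num] ptr=7 lookahead=- remaining=[- num $]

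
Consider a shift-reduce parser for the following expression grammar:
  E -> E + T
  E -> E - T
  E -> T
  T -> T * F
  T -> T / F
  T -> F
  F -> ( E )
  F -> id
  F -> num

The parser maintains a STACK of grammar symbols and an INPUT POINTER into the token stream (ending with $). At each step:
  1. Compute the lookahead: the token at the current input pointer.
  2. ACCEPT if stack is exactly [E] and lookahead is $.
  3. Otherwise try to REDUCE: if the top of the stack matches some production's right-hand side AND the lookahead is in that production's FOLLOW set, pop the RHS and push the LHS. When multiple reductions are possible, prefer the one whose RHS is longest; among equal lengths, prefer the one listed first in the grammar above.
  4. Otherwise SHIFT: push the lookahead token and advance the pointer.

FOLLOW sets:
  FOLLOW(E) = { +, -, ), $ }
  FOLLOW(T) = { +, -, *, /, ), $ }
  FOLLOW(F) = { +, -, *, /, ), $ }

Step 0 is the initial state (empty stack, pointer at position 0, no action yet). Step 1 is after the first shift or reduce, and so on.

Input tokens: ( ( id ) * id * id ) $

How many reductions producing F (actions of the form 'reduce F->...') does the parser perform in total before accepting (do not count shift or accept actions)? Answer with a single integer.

Step 1: shift (. Stack=[(] ptr=1 lookahead=( remaining=[( id ) * id * id ) $]
Step 2: shift (. Stack=[( (] ptr=2 lookahead=id remaining=[id ) * id * id ) $]
Step 3: shift id. Stack=[( ( id] ptr=3 lookahead=) remaining=[) * id * id ) $]
Step 4: reduce F->id. Stack=[( ( F] ptr=3 lookahead=) remaining=[) * id * id ) $]
Step 5: reduce T->F. Stack=[( ( T] ptr=3 lookahead=) remaining=[) * id * id ) $]
Step 6: reduce E->T. Stack=[( ( E] ptr=3 lookahead=) remaining=[) * id * id ) $]
Step 7: shift ). Stack=[( ( E )] ptr=4 lookahead=* remaining=[* id * id ) $]
Step 8: reduce F->( E ). Stack=[( F] ptr=4 lookahead=* remaining=[* id * id ) $]
Step 9: reduce T->F. Stack=[( T] ptr=4 lookahead=* remaining=[* id * id ) $]
Step 10: shift *. Stack=[( T *] ptr=5 lookahead=id remaining=[id * id ) $]
Step 11: shift id. Stack=[( T * id] ptr=6 lookahead=* remaining=[* id ) $]
Step 12: reduce F->id. Stack=[( T * F] ptr=6 lookahead=* remaining=[* id ) $]
Step 13: reduce T->T * F. Stack=[( T] ptr=6 lookahead=* remaining=[* id ) $]
Step 14: shift *. Stack=[( T *] ptr=7 lookahead=id remaining=[id ) $]
Step 15: shift id. Stack=[( T * id] ptr=8 lookahead=) remaining=[) $]
Step 16: reduce F->id. Stack=[( T * F] ptr=8 lookahead=) remaining=[) $]
Step 17: reduce T->T * F. Stack=[( T] ptr=8 lookahead=) remaining=[) $]
Step 18: reduce E->T. Stack=[( E] ptr=8 lookahead=) remaining=[) $]
Step 19: shift ). Stack=[( E )] ptr=9 lookahead=$ remaining=[$]
Step 20: reduce F->( E ). Stack=[F] ptr=9 lookahead=$ remaining=[$]
Step 21: reduce T->F. Stack=[T] ptr=9 lookahead=$ remaining=[$]
Step 22: reduce E->T. Stack=[E] ptr=9 lookahead=$ remaining=[$]
Step 23: accept. Stack=[E] ptr=9 lookahead=$ remaining=[$]

Answer: 5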